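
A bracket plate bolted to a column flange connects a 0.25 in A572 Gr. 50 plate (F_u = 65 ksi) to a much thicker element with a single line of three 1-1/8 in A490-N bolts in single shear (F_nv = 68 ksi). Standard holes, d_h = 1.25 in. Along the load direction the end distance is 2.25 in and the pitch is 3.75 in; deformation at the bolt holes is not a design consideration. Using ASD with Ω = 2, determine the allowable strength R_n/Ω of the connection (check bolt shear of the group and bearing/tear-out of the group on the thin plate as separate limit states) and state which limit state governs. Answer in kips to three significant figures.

Bolt shear: A_b = π·1.125²/4 = 0.994 in²; R_n = 68 × 0.994 × 3 × 1 = 202.8 kips → 202.8 / 2 = 101 kips.
Bearing (1.5 l_c t F_u ≤ 3.0 d t F_u): upper limit = 3.0·1.125·0.25·65 = 54.84 kips.
  Edge l_c = 2.25 − 1.25/2 = 1.625 → r_n = 39.61 kips; interior l_c = 3.75 − 1.25 = 2.5 → r_n = 54.84 kips.
  R_n,bearing = 1·39.61 + 2·54.84 = 149.3 kips → 149.3 / 2 = 74.6 kips.
Bearing governs: 74.6 kips.

74.6 kips (bearing governs)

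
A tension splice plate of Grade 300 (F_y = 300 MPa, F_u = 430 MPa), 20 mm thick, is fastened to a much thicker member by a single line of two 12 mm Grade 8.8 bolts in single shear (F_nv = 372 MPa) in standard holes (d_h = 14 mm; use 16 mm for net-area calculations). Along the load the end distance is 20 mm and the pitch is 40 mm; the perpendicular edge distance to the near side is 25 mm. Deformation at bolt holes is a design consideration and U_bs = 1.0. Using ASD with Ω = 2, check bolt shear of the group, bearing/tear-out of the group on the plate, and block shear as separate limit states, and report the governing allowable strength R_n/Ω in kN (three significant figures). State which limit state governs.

42.1 kN (bolt shear governs)

Bolt shear: A_b = π·12²/4 = 113.1 mm²; R_n = 372 × 113.1 × 2 × 1 / 1000 = 84.14 kN → 84.14 / 2 = 42.1 kN.
Bearing: edge l_c = 13, r_n = 134.2 kN; interior l_c = 26, r_n = 247.7 kN; R_n = 134.2 + 1·247.7 = 381.8 kN → 191 kN.
Block shear: A_gv = 1200, A_nv = 720, A_nt = 340 mm²; R_n = min(0.6F_uA_nv, 0.6F_yA_gv) + U_bs·F_u·A_nt = 332 kN → 166 kN.
Bolt shear governs: 42.1 kN.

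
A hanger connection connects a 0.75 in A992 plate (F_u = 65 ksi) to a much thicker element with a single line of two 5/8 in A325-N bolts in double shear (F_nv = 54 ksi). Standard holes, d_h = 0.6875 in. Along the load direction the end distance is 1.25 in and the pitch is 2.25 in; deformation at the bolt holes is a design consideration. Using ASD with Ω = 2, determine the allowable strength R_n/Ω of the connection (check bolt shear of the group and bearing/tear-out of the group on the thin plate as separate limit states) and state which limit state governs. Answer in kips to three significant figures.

33.1 kips (bolt shear governs)

Bolt shear: A_b = π·0.625²/4 = 0.3068 in²; R_n = 54 × 0.3068 × 2 × 2 = 66.27 kips → 66.27 / 2 = 33.1 kips.
Bearing (1.2 l_c t F_u ≤ 2.4 d t F_u): upper limit = 2.4·0.625·0.75·65 = 73.12 kips.
  Edge l_c = 1.25 − 0.6875/2 = 0.9062 → r_n = 53.02 kips; interior l_c = 2.25 − 0.6875 = 1.562 → r_n = 73.12 kips.
  R_n,bearing = 1·53.02 + 1·73.12 = 126.1 kips → 126.1 / 2 = 63.1 kips.
Bolt shear governs: 33.1 kips.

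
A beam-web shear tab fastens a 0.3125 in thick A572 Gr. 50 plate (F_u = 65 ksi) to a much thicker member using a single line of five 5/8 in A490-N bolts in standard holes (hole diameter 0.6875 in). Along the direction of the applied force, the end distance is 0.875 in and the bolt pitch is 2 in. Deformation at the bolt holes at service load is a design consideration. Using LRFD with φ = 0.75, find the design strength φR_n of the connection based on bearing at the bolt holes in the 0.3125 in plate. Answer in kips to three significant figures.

101 kips

Per bolt r_n = 1.2 l_c t F_u ≤ 2.4 d t F_u; upper limit = 2.4 × 0.625 × 0.3125 × 65 = 30.47 kips.
Edge bolt: l_c = 0.875 − 0.6875/2 = 0.5312 in → 1.2 × 0.5312 × 0.3125 × 65 = 12.95 → r_n = 12.95 kips.
Interior bolts: l_c = 2 − 0.6875 = 1.312 in → 1.2 × 1.312 × 0.3125 × 65 = 31.99 → r_n = 30.47 kips.
R_n = 1 × 12.95 + 4 × 30.47 = 134.8 kips.
Design strength φR_n = 0.75 × 134.8 = 101 kips.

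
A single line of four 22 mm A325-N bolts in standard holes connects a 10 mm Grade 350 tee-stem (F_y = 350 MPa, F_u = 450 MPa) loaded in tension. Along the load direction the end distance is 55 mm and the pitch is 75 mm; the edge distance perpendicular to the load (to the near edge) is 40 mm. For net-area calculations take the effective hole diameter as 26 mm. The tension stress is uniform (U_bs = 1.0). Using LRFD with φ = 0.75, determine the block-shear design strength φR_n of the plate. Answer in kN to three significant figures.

474 kN

Shear plane L_v = 55 + 3·75 = 280 mm; A_gv = 280 × 10 = 2800 mm².
A_nv = (280 − 3.5·26) × 10 = 1890 mm².
A_nt = (40 − 0.5·26) × 10 = 270 mm².
0.6 F_u A_nv = 510.3 kN; 0.6 F_y A_gv = 588 kN → shear rupture governs the shear term.
R_n = 510.3 + 1.0 × 450 × 270 / 1000 = 631.8 kN.
Design strength φR_n = 0.75 × 631.8 = 474 kN.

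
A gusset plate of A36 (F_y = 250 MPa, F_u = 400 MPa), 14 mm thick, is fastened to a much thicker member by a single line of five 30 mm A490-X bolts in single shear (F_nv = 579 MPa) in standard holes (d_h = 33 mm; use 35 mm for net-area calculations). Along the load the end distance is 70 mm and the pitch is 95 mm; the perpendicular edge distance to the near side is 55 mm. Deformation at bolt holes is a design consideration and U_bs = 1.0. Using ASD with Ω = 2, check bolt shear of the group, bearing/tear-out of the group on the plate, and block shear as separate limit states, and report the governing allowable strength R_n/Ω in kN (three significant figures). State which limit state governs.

Bolt shear: A_b = π·30²/4 = 706.9 mm²; R_n = 579 × 706.9 × 5 × 1 / 1000 = 2046 kN → 2046 / 2 = 1020 kN.
Bearing: edge l_c = 53.5, r_n = 359.5 kN; interior l_c = 62, r_n = 403.2 kN; R_n = 359.5 + 4·403.2 = 1972 kN → 986 kN.
Block shear: A_gv = 6300, A_nv = 4095, A_nt = 525 mm²; R_n = min(0.6F_uA_nv, 0.6F_yA_gv) + U_bs·F_u·A_nt = 1155 kN → 578 kN.
Block shear governs: 578 kN.

578 kN (block shear governs)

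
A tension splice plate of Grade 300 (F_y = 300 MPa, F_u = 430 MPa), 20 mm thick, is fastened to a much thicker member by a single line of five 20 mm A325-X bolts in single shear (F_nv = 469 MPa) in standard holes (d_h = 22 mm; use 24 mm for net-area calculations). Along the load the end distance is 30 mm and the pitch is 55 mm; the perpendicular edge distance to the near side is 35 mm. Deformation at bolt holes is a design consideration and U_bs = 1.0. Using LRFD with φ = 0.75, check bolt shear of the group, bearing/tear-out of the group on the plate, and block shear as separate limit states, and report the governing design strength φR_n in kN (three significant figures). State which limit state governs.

553 kN (bolt shear governs)

Bolt shear: A_b = π·20²/4 = 314.2 mm²; R_n = 469 × 314.2 × 5 × 1 / 1000 = 736.7 kN → 0.75 × 736.7 = 553 kN.
Bearing: edge l_c = 19, r_n = 196.1 kN; interior l_c = 33, r_n = 340.6 kN; R_n = 196.1 + 4·340.6 = 1558 kN → 1170 kN.
Block shear: A_gv = 5000, A_nv = 2840, A_nt = 460 mm²; R_n = min(0.6F_uA_nv, 0.6F_yA_gv) + U_bs·F_u·A_nt = 930.5 kN → 698 kN.
Bolt shear governs: 553 kN.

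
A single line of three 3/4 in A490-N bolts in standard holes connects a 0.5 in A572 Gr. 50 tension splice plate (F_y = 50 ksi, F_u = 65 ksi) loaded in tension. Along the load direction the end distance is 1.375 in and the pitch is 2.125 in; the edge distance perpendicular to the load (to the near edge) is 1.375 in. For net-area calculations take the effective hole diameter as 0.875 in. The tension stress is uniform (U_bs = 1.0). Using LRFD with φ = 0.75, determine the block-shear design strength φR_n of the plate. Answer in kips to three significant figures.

73.1 kips

Shear plane L_v = 1.375 + 2·2.125 = 5.625 in; A_gv = 5.625 × 0.5 = 2.812 in².
A_nv = (5.625 − 2.5·0.875) × 0.5 = 1.719 in².
A_nt = (1.375 − 0.5·0.875) × 0.5 = 0.4688 in².
0.6 F_u A_nv = 67.03 kips; 0.6 F_y A_gv = 84.38 kips → shear rupture governs the shear term.
R_n = 67.03 + 1.0 × 65 × 0.4688 = 97.5 kips.
Design strength φR_n = 0.75 × 97.5 = 73.1 kips.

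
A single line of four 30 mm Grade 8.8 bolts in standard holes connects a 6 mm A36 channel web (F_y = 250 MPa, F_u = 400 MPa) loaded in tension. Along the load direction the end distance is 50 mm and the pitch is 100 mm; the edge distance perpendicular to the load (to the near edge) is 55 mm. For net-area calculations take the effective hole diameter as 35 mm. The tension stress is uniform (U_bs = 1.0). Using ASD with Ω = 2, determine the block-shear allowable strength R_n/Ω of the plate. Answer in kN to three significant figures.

Shear plane L_v = 50 + 3·100 = 350 mm; A_gv = 350 × 6 = 2100 mm².
A_nv = (350 − 3.5·35) × 6 = 1365 mm².
A_nt = (55 − 0.5·35) × 6 = 225 mm².
0.6 F_u A_nv = 327.6 kN; 0.6 F_y A_gv = 315 kN → shear yielding governs the shear term.
R_n = 315 + 1.0 × 400 × 225 / 1000 = 405 kN.
Allowable strength R_n/Ω = 405 / 2 = 202 kN.

202 kN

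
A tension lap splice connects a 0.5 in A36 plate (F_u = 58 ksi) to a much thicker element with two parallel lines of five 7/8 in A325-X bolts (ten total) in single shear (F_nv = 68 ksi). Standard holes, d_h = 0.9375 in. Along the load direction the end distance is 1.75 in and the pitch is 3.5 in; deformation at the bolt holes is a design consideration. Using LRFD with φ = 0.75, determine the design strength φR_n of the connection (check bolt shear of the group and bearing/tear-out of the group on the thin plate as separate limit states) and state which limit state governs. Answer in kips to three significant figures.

Bolt shear: A_b = π·0.875²/4 = 0.6013 in²; R_n = 68 × 0.6013 × 10 × 1 = 408.9 kips → 0.75 × 408.9 = 307 kips.
Bearing (1.2 l_c t F_u ≤ 2.4 d t F_u): upper limit = 2.4·0.875·0.5·58 = 60.9 kips.
  Edge l_c = 1.75 − 0.9375/2 = 1.281 → r_n = 44.59 kips; interior l_c = 3.5 − 0.9375 = 2.562 → r_n = 60.9 kips.
  R_n,bearing = 2·44.59 + 8·60.9 = 576.4 kips → 0.75 × 576.4 = 432 kips.
Bolt shear governs: 307 kips.

307 kips (bolt shear governs)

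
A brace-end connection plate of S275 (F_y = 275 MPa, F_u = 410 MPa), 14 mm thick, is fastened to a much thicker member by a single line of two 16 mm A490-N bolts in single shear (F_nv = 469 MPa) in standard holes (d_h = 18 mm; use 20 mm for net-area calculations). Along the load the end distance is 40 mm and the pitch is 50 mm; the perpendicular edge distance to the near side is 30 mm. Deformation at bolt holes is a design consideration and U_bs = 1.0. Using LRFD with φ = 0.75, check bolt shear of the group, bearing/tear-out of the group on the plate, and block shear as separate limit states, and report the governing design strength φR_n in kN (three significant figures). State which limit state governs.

Bolt shear: A_b = π·16²/4 = 201.1 mm²; R_n = 469 × 201.1 × 2 × 1 / 1000 = 188.6 kN → 0.75 × 188.6 = 141 kN.
Bearing: edge l_c = 31, r_n = 213.5 kN; interior l_c = 32, r_n = 220.4 kN; R_n = 213.5 + 1·220.4 = 433.9 kN → 325 kN.
Block shear: A_gv = 1260, A_nv = 840, A_nt = 280 mm²; R_n = min(0.6F_uA_nv, 0.6F_yA_gv) + U_bs·F_u·A_nt = 321.4 kN → 241 kN.
Bolt shear governs: 141 kN.

141 kN (bolt shear governs)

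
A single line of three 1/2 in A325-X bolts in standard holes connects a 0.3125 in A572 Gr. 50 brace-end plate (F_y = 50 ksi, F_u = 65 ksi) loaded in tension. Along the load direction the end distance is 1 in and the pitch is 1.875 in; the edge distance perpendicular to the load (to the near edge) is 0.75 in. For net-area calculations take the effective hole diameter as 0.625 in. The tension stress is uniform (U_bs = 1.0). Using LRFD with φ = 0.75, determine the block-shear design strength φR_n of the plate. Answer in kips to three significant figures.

Shear plane L_v = 1 + 2·1.875 = 4.75 in; A_gv = 4.75 × 0.3125 = 1.484 in².
A_nv = (4.75 − 2.5·0.625) × 0.3125 = 0.9961 in².
A_nt = (0.75 − 0.5·0.625) × 0.3125 = 0.1367 in².
0.6 F_u A_nv = 38.85 kips; 0.6 F_y A_gv = 44.53 kips → shear rupture governs the shear term.
R_n = 38.85 + 1.0 × 65 × 0.1367 = 47.73 kips.
Design strength φR_n = 0.75 × 47.73 = 35.8 kips.

35.8 kips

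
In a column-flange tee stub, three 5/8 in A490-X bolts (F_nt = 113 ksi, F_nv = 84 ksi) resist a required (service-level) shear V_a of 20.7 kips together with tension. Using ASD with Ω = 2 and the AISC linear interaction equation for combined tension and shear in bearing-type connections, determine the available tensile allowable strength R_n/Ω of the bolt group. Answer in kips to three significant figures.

39.8 kips

A_b = π·0.625²/4 = 0.3068 in²; f_rv = 20.7 / (3 × 0.3068) = 22.49 ksi.
F'_nt = 1.3 F_nt − (Ω F_nt / F_nv) f_rv = 1.3·113 − (2·113/84)·22.49 = 86.39 ksi, capped at F_nt → F'_nt = 86.39 ksi.
R_n = F'_nt · A_b · n = 86.39 × 0.3068 × 3 = 79.51 kips.
Allowable strength R_n/Ω = 79.51 / 2 = 39.8 kips.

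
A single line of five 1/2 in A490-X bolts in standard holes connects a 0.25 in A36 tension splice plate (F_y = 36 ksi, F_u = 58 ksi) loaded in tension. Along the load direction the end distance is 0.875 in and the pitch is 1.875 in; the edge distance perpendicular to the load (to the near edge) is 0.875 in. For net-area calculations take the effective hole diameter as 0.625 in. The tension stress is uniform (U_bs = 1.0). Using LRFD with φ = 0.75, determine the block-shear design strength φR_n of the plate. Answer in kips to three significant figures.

40 kips

Shear plane L_v = 0.875 + 4·1.875 = 8.375 in; A_gv = 8.375 × 0.25 = 2.094 in².
A_nv = (8.375 − 4.5·0.625) × 0.25 = 1.391 in².
A_nt = (0.875 − 0.5·0.625) × 0.25 = 0.1406 in².
0.6 F_u A_nv = 48.39 kips; 0.6 F_y A_gv = 45.22 kips → shear yielding governs the shear term.
R_n = 45.22 + 1.0 × 58 × 0.1406 = 53.38 kips.
Design strength φR_n = 0.75 × 53.38 = 40 kips.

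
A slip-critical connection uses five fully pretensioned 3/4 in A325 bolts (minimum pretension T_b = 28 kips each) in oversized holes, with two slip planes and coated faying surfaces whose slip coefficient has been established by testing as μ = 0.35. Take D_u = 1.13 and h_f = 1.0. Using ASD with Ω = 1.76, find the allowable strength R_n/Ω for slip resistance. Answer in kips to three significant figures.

62.9 kips

R_n = μ · D_u · h_f · T_b · n_s · n_b = 0.35 × 1.13 × 1.0 × 28 × 2 × 5 = 110.7 kips.
Allowable strength R_n/Ω = 110.7 / 1.76 = 62.9 kips.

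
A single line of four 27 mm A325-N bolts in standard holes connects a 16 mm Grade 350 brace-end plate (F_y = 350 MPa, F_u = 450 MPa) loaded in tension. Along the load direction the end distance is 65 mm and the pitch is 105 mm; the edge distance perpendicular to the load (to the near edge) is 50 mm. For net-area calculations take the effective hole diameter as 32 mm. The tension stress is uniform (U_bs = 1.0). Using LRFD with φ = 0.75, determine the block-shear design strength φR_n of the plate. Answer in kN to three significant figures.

Shear plane L_v = 65 + 3·105 = 380 mm; A_gv = 380 × 16 = 6080 mm².
A_nv = (380 − 3.5·32) × 16 = 4288 mm².
A_nt = (50 − 0.5·32) × 16 = 544 mm².
0.6 F_u A_nv = 1158 kN; 0.6 F_y A_gv = 1277 kN → shear rupture governs the shear term.
R_n = 1158 + 1.0 × 450 × 544 / 1000 = 1403 kN.
Design strength φR_n = 0.75 × 1403 = 1050 kN.

1050 kN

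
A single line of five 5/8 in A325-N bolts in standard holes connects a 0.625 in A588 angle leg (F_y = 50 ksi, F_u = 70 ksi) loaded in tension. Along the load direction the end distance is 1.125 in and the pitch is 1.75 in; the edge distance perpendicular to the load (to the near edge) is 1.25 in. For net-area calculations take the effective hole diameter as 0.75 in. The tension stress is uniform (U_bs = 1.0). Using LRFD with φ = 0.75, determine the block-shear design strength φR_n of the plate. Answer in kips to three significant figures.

Shear plane L_v = 1.125 + 4·1.75 = 8.125 in; A_gv = 8.125 × 0.625 = 5.078 in².
A_nv = (8.125 − 4.5·0.75) × 0.625 = 2.969 in².
A_nt = (1.25 − 0.5·0.75) × 0.625 = 0.5469 in².
0.6 F_u A_nv = 124.7 kips; 0.6 F_y A_gv = 152.3 kips → shear rupture governs the shear term.
R_n = 124.7 + 1.0 × 70 × 0.5469 = 163 kips.
Design strength φR_n = 0.75 × 163 = 122 kips.

122 kips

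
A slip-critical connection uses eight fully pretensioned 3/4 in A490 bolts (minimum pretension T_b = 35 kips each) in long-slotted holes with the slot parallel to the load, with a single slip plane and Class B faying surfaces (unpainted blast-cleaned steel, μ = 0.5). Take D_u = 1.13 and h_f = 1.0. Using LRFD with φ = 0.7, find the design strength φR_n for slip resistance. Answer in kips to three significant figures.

R_n = μ · D_u · h_f · T_b · n_s · n_b = 0.5 × 1.13 × 1.0 × 35 × 1 × 8 = 158.2 kips.
Design strength φR_n = 0.7 × 158.2 = 111 kips.

111 kips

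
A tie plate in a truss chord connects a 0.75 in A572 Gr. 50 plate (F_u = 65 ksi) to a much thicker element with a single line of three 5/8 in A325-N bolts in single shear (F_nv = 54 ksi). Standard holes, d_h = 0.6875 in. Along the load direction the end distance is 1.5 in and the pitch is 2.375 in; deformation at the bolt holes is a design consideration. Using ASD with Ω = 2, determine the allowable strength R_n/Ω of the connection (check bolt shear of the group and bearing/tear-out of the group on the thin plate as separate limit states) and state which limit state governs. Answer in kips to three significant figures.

Bolt shear: A_b = π·0.625²/4 = 0.3068 in²; R_n = 54 × 0.3068 × 3 × 1 = 49.7 kips → 49.7 / 2 = 24.9 kips.
Bearing (1.2 l_c t F_u ≤ 2.4 d t F_u): upper limit = 2.4·0.625·0.75·65 = 73.12 kips.
  Edge l_c = 1.5 − 0.6875/2 = 1.156 → r_n = 67.64 kips; interior l_c = 2.375 − 0.6875 = 1.688 → r_n = 73.12 kips.
  R_n,bearing = 1·67.64 + 2·73.12 = 213.9 kips → 213.9 / 2 = 107 kips.
Bolt shear governs: 24.9 kips.

24.9 kips (bolt shear governs)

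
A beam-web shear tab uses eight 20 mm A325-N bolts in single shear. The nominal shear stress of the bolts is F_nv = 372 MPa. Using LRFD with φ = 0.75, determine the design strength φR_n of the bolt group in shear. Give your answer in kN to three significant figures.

A_b = π × 20² / 4 = 314.2 mm².
R_n = F_nv · A_b · n · n_s = 372 × 314.2 × 8 × 1 / 1000 = 934.9 kN.
Design strength φR_n = 0.75 × 934.9 = 701 kN.

701 kN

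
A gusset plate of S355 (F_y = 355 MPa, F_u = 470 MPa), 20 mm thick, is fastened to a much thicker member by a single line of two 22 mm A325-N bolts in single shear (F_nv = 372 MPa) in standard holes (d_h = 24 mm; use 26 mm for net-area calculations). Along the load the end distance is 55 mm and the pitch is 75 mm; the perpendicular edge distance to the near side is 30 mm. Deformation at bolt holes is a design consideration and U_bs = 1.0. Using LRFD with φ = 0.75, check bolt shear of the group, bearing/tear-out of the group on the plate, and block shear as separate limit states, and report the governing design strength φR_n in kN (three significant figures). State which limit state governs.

212 kN (bolt shear governs)

Bolt shear: A_b = π·22²/4 = 380.1 mm²; R_n = 372 × 380.1 × 2 × 1 / 1000 = 282.8 kN → 0.75 × 282.8 = 212 kN.
Bearing: edge l_c = 43, r_n = 485 kN; interior l_c = 51, r_n = 496.3 kN; R_n = 485 + 1·496.3 = 981.4 kN → 736 kN.
Block shear: A_gv = 2600, A_nv = 1820, A_nt = 340 mm²; R_n = min(0.6F_uA_nv, 0.6F_yA_gv) + U_bs·F_u·A_nt = 673 kN → 505 kN.
Bolt shear governs: 212 kN.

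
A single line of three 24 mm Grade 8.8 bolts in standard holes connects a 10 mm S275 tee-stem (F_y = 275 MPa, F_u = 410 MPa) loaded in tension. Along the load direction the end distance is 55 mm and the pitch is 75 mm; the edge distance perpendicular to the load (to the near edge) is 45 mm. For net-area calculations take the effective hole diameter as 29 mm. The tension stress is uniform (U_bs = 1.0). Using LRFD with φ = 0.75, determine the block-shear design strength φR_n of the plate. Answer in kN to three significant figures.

Shear plane L_v = 55 + 2·75 = 205 mm; A_gv = 205 × 10 = 2050 mm².
A_nv = (205 − 2.5·29) × 10 = 1325 mm².
A_nt = (45 − 0.5·29) × 10 = 305 mm².
0.6 F_u A_nv = 325.9 kN; 0.6 F_y A_gv = 338.2 kN → shear rupture governs the shear term.
R_n = 325.9 + 1.0 × 410 × 305 / 1000 = 451 kN.
Design strength φR_n = 0.75 × 451 = 338 kN.

338 kN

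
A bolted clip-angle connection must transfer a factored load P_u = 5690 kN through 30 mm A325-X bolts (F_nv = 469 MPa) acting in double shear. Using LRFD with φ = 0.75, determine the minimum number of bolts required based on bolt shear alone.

12 bolts

A_b = π·30²/4 = 706.9 mm².
Per-bolt design strength φR_n = 0.75 × 469 × 706.9 × 2 / 1000 = 497.3 kN.
n ≥ 5690 / 497.3 = 11.44 → use 12 bolts.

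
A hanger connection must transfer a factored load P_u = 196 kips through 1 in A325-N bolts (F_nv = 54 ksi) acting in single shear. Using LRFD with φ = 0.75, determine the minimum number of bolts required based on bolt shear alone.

7 bolts

A_b = π·1²/4 = 0.7854 in².
Per-bolt design strength φR_n = 0.75 × 54 × 0.7854 × 1 = 31.81 kips.
n ≥ 196 / 31.81 = 6.162 → use 7 bolts.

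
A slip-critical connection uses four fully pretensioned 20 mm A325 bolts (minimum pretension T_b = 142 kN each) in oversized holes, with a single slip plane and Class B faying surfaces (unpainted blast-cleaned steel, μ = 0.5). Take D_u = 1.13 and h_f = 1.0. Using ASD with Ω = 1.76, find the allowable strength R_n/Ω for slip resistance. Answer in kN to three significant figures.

R_n = μ · D_u · h_f · T_b · n_s · n_b = 0.5 × 1.13 × 1.0 × 142 × 1 × 4 = 320.9 kN.
Allowable strength R_n/Ω = 320.9 / 1.76 = 182 kN.

182 kN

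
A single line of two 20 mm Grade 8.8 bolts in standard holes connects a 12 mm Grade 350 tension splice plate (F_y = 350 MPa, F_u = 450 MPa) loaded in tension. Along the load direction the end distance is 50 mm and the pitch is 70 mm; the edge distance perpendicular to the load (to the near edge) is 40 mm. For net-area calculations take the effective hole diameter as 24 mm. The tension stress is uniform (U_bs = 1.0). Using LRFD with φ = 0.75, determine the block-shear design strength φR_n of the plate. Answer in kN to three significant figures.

318 kN

Shear plane L_v = 50 + 1·70 = 120 mm; A_gv = 120 × 12 = 1440 mm².
A_nv = (120 − 1.5·24) × 12 = 1008 mm².
A_nt = (40 − 0.5·24) × 12 = 336 mm².
0.6 F_u A_nv = 272.2 kN; 0.6 F_y A_gv = 302.4 kN → shear rupture governs the shear term.
R_n = 272.2 + 1.0 × 450 × 336 / 1000 = 423.4 kN.
Design strength φR_n = 0.75 × 423.4 = 318 kN.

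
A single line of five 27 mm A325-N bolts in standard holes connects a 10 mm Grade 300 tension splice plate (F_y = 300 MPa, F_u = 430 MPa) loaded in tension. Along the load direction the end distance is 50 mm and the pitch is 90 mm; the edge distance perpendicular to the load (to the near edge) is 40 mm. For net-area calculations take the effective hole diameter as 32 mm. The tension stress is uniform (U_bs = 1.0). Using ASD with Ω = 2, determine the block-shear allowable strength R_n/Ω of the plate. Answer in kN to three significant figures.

Shear plane L_v = 50 + 4·90 = 410 mm; A_gv = 410 × 10 = 4100 mm².
A_nv = (410 − 4.5·32) × 10 = 2660 mm².
A_nt = (40 − 0.5·32) × 10 = 240 mm².
0.6 F_u A_nv = 686.3 kN; 0.6 F_y A_gv = 738 kN → shear rupture governs the shear term.
R_n = 686.3 + 1.0 × 430 × 240 / 1000 = 789.5 kN.
Allowable strength R_n/Ω = 789.5 / 2 = 395 kN.

395 kN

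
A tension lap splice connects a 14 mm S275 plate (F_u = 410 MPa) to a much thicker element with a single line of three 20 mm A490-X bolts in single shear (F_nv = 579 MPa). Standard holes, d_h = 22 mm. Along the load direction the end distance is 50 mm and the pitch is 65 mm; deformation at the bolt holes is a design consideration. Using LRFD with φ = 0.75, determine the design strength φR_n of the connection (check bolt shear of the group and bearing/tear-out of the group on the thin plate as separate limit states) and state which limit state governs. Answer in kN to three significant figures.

Bolt shear: A_b = π·20²/4 = 314.2 mm²; R_n = 579 × 314.2 × 3 × 1 / 1000 = 545.7 kN → 0.75 × 545.7 = 409 kN.
Bearing (1.2 l_c t F_u ≤ 2.4 d t F_u): upper limit = 2.4·20·14·410 / 1000 = 275.5 kN.
  Edge l_c = 50 − 22/2 = 39 → r_n = 268.6 kN; interior l_c = 65 − 22 = 43 → r_n = 275.5 kN.
  R_n,bearing = 1·268.6 + 2·275.5 = 819.7 kN → 0.75 × 819.7 = 615 kN.
Bolt shear governs: 409 kN.

409 kN (bolt shear governs)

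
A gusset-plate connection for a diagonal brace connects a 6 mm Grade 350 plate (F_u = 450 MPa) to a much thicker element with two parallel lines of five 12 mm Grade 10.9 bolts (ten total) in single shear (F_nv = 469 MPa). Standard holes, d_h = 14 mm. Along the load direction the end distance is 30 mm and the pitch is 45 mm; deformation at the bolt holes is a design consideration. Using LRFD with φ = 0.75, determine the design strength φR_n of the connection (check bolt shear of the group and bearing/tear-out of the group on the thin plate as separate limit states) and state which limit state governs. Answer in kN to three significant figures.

Bolt shear: A_b = π·12²/4 = 113.1 mm²; R_n = 469 × 113.1 × 10 × 1 / 1000 = 530.4 kN → 0.75 × 530.4 = 398 kN.
Bearing (1.2 l_c t F_u ≤ 2.4 d t F_u): upper limit = 2.4·12·6·450 / 1000 = 77.76 kN.
  Edge l_c = 30 − 14/2 = 23 → r_n = 74.52 kN; interior l_c = 45 − 14 = 31 → r_n = 77.76 kN.
  R_n,bearing = 2·74.52 + 8·77.76 = 771.1 kN → 0.75 × 771.1 = 578 kN.
Bolt shear governs: 398 kN.

398 kN (bolt shear governs)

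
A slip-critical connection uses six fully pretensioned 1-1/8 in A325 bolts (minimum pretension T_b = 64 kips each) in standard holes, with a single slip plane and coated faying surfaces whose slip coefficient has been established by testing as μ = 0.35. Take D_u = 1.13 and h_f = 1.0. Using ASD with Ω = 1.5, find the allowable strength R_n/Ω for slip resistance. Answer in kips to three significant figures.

R_n = μ · D_u · h_f · T_b · n_s · n_b = 0.35 × 1.13 × 1.0 × 64 × 1 × 6 = 151.9 kips.
Allowable strength R_n/Ω = 151.9 / 1.5 = 101 kips.

101 kips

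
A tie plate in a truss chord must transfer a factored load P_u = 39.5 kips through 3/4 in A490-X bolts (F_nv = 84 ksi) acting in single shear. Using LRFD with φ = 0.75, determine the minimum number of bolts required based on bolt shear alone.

2 bolts

A_b = π·0.75²/4 = 0.4418 in².
Per-bolt design strength φR_n = 0.75 × 84 × 0.4418 × 1 = 27.83 kips.
n ≥ 39.5 / 27.83 = 1.419 → use 2 bolts.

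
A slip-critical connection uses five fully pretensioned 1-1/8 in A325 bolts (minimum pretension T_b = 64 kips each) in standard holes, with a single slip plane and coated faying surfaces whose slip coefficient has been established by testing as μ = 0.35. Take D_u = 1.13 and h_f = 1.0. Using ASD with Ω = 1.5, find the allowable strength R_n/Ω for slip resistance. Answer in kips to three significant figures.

84.4 kips

R_n = μ · D_u · h_f · T_b · n_s · n_b = 0.35 × 1.13 × 1.0 × 64 × 1 × 5 = 126.6 kips.
Allowable strength R_n/Ω = 126.6 / 1.5 = 84.4 kips.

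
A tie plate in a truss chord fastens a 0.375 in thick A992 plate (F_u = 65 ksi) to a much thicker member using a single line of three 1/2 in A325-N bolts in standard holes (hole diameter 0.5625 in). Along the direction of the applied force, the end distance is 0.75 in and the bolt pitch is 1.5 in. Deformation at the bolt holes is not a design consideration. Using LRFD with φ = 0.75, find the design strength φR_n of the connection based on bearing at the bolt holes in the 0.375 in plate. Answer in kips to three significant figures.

64.3 kips

Per bolt r_n = 1.5 l_c t F_u ≤ 3.0 d t F_u; upper limit = 3.0 × 0.5 × 0.375 × 65 = 36.56 kips.
Edge bolt: l_c = 0.75 − 0.5625/2 = 0.4688 in → 1.5 × 0.4688 × 0.375 × 65 = 17.14 → r_n = 17.14 kips.
Interior bolts: l_c = 1.5 − 0.5625 = 0.9375 in → 1.5 × 0.9375 × 0.375 × 65 = 34.28 → r_n = 34.28 kips.
R_n = 1 × 17.14 + 2 × 34.28 = 85.69 kips.
Design strength φR_n = 0.75 × 85.69 = 64.3 kips.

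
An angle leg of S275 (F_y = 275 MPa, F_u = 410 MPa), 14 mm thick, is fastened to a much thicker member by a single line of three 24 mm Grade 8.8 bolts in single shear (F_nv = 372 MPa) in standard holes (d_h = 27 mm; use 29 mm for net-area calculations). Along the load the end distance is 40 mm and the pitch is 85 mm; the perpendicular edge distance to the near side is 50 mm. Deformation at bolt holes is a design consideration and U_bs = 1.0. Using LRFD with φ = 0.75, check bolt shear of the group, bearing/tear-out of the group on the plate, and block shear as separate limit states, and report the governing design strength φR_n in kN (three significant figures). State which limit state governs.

Bolt shear: A_b = π·24²/4 = 452.4 mm²; R_n = 372 × 452.4 × 3 × 1 / 1000 = 504.9 kN → 0.75 × 504.9 = 379 kN.
Bearing: edge l_c = 26.5, r_n = 182.5 kN; interior l_c = 58, r_n = 330.6 kN; R_n = 182.5 + 2·330.6 = 843.8 kN → 633 kN.
Block shear: A_gv = 2940, A_nv = 1925, A_nt = 497 mm²; R_n = min(0.6F_uA_nv, 0.6F_yA_gv) + U_bs·F_u·A_nt = 677.3 kN → 508 kN.
Bolt shear governs: 379 kN.

379 kN (bolt shear governs)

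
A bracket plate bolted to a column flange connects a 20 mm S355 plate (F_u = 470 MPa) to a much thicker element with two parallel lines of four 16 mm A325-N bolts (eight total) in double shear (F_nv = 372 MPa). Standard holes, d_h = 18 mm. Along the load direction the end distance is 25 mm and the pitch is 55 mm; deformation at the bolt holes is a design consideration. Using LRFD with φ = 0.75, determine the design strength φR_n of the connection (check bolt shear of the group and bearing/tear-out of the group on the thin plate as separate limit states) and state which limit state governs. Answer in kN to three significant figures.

Bolt shear: A_b = π·16²/4 = 201.1 mm²; R_n = 372 × 201.1 × 8 × 2 / 1000 = 1197 kN → 0.75 × 1197 = 898 kN.
Bearing (1.2 l_c t F_u ≤ 2.4 d t F_u): upper limit = 2.4·16·20·470 / 1000 = 361 kN.
  Edge l_c = 25 − 18/2 = 16 → r_n = 180.5 kN; interior l_c = 55 − 18 = 37 → r_n = 361 kN.
  R_n,bearing = 2·180.5 + 6·361 = 2527 kN → 0.75 × 2527 = 1900 kN.
Bolt shear governs: 898 kN.

898 kN (bolt shear governs)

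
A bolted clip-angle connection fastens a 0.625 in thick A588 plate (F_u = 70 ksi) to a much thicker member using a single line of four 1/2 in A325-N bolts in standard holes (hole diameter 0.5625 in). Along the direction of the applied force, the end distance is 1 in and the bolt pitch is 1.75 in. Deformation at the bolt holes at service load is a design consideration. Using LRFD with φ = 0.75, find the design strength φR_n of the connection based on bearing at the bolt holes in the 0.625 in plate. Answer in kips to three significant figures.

146 kips

Per bolt r_n = 1.2 l_c t F_u ≤ 2.4 d t F_u; upper limit = 2.4 × 0.5 × 0.625 × 70 = 52.5 kips.
Edge bolt: l_c = 1 − 0.5625/2 = 0.7188 in → 1.2 × 0.7188 × 0.625 × 70 = 37.73 → r_n = 37.73 kips.
Interior bolts: l_c = 1.75 − 0.5625 = 1.188 in → 1.2 × 1.188 × 0.625 × 70 = 62.34 → r_n = 52.5 kips.
R_n = 1 × 37.73 + 3 × 52.5 = 195.2 kips.
Design strength φR_n = 0.75 × 195.2 = 146 kips.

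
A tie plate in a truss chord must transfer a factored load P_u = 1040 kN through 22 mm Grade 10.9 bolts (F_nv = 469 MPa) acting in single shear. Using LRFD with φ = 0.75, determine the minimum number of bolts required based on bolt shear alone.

8 bolts

A_b = π·22²/4 = 380.1 mm².
Per-bolt design strength φR_n = 0.75 × 469 × 380.1 × 1 / 1000 = 133.7 kN.
n ≥ 1040 / 133.7 = 7.778 → use 8 bolts.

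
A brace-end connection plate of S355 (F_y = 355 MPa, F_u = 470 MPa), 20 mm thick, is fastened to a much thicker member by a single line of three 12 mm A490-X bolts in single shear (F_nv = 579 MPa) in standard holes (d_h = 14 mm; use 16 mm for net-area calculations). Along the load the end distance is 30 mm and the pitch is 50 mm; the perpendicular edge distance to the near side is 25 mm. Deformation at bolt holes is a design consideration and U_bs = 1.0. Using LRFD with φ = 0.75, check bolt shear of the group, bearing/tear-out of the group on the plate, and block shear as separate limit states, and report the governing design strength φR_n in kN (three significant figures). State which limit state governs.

147 kN (bolt shear governs)

Bolt shear: A_b = π·12²/4 = 113.1 mm²; R_n = 579 × 113.1 × 3 × 1 / 1000 = 196.5 kN → 0.75 × 196.5 = 147 kN.
Bearing: edge l_c = 23, r_n = 259.4 kN; interior l_c = 36, r_n = 270.7 kN; R_n = 259.4 + 2·270.7 = 800.9 kN → 601 kN.
Block shear: A_gv = 2600, A_nv = 1800, A_nt = 340 mm²; R_n = min(0.6F_uA_nv, 0.6F_yA_gv) + U_bs·F_u·A_nt = 667.4 kN → 501 kN.
Bolt shear governs: 147 kN.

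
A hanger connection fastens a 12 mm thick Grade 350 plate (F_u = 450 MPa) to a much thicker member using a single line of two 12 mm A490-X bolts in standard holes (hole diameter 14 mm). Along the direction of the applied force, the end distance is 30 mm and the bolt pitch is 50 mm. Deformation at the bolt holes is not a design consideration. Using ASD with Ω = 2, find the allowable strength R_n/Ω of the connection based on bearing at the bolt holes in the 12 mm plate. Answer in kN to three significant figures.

190 kN

Per bolt r_n = 1.5 l_c t F_u ≤ 3.0 d t F_u; upper limit = 3.0 × 12 × 12 × 450 / 1000 = 194.4 kN.
Edge bolt: l_c = 30 − 14/2 = 23 mm → 1.5 × 23 × 12 × 450 / 1000 = 186.3 → r_n = 186.3 kN.
Interior bolts: l_c = 50 − 14 = 36 mm → 1.5 × 36 × 12 × 450 / 1000 = 291.6 → r_n = 194.4 kN.
R_n = 1 × 186.3 + 1 × 194.4 = 380.7 kN.
Allowable strength R_n/Ω = 380.7 / 2 = 190 kN.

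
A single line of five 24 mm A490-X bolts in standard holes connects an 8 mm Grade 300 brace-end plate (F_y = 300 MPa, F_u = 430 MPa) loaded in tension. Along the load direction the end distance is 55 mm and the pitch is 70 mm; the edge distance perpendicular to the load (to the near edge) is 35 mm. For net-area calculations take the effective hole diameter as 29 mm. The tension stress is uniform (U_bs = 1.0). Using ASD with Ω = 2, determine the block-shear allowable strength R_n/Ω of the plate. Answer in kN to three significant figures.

246 kN

Shear plane L_v = 55 + 4·70 = 335 mm; A_gv = 335 × 8 = 2680 mm².
A_nv = (335 − 4.5·29) × 8 = 1636 mm².
A_nt = (35 − 0.5·29) × 8 = 164 mm².
0.6 F_u A_nv = 422.1 kN; 0.6 F_y A_gv = 482.4 kN → shear rupture governs the shear term.
R_n = 422.1 + 1.0 × 430 × 164 / 1000 = 492.6 kN.
Allowable strength R_n/Ω = 492.6 / 2 = 246 kN.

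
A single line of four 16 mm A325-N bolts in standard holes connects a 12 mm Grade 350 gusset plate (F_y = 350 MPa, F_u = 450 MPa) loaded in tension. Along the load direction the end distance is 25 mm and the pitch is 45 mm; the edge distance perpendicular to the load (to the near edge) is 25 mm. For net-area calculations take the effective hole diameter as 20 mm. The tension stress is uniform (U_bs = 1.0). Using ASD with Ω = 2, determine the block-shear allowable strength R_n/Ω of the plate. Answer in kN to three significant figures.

186 kN

Shear plane L_v = 25 + 3·45 = 160 mm; A_gv = 160 × 12 = 1920 mm².
A_nv = (160 − 3.5·20) × 12 = 1080 mm².
A_nt = (25 − 0.5·20) × 12 = 180 mm².
0.6 F_u A_nv = 291.6 kN; 0.6 F_y A_gv = 403.2 kN → shear rupture governs the shear term.
R_n = 291.6 + 1.0 × 450 × 180 / 1000 = 372.6 kN.
Allowable strength R_n/Ω = 372.6 / 2 = 186 kN.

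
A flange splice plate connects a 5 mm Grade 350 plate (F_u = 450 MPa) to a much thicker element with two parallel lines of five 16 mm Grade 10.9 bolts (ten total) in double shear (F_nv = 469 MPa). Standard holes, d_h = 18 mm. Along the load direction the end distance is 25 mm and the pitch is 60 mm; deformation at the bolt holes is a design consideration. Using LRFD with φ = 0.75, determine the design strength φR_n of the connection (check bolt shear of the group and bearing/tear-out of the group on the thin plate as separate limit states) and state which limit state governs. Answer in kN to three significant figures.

583 kN (bearing governs)

Bolt shear: A_b = π·16²/4 = 201.1 mm²; R_n = 469 × 201.1 × 10 × 2 / 1000 = 1886 kN → 0.75 × 1886 = 1410 kN.
Bearing (1.2 l_c t F_u ≤ 2.4 d t F_u): upper limit = 2.4·16·5·450 / 1000 = 86.4 kN.
  Edge l_c = 25 − 18/2 = 16 → r_n = 43.2 kN; interior l_c = 60 − 18 = 42 → r_n = 86.4 kN.
  R_n,bearing = 2·43.2 + 8·86.4 = 777.6 kN → 0.75 × 777.6 = 583 kN.
Bearing governs: 583 kN.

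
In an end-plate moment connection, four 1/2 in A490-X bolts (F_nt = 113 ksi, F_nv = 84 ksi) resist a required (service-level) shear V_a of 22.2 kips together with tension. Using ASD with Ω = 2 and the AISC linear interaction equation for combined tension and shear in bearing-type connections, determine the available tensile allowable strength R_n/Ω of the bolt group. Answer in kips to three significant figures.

27.8 kips

A_b = π·0.5²/4 = 0.1963 in²; f_rv = 22.2 / (4 × 0.1963) = 28.27 ksi.
F'_nt = 1.3 F_nt − (Ω F_nt / F_nv) f_rv = 1.3·113 − (2·113/84)·28.27 = 70.85 ksi, capped at F_nt → F'_nt = 70.85 ksi.
R_n = F'_nt · A_b · n = 70.85 × 0.1963 × 4 = 55.65 kips.
Allowable strength R_n/Ω = 55.65 / 2 = 27.8 kips.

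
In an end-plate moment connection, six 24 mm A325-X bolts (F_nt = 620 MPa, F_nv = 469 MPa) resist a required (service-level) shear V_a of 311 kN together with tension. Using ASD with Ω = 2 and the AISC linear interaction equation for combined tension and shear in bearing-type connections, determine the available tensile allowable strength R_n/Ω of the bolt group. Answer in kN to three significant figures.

683 kN

A_b = π·24²/4 = 452.4 mm²; f_rv = 311 × 1000 / (6 × 452.4) = 114.6 MPa.
F'_nt = 1.3 F_nt − (Ω F_nt / F_nv) f_rv = 1.3·620 − (2·620/469)·114.6 = 503.1 MPa, capped at F_nt → F'_nt = 503.1 MPa.
R_n = F'_nt · A_b · n = 503.1 × 452.4 × 6 / 1000 = 1365 kN.
Allowable strength R_n/Ω = 1365 / 2 = 683 kN.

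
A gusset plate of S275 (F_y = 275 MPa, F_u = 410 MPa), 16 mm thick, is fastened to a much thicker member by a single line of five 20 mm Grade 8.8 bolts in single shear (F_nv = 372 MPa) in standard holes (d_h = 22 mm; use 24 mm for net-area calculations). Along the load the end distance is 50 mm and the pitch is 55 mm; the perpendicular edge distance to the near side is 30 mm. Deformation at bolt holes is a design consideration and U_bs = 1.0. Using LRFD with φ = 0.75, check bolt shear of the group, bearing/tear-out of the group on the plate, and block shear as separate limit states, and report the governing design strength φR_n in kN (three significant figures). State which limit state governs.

Bolt shear: A_b = π·20²/4 = 314.2 mm²; R_n = 372 × 314.2 × 5 × 1 / 1000 = 584.3 kN → 0.75 × 584.3 = 438 kN.
Bearing: edge l_c = 39, r_n = 307 kN; interior l_c = 33, r_n = 259.8 kN; R_n = 307 + 4·259.8 = 1346 kN → 1010 kN.
Block shear: A_gv = 4320, A_nv = 2592, A_nt = 288 mm²; R_n = min(0.6F_uA_nv, 0.6F_yA_gv) + U_bs·F_u·A_nt = 755.7 kN → 567 kN.
Bolt shear governs: 438 kN.

438 kN (bolt shear governs)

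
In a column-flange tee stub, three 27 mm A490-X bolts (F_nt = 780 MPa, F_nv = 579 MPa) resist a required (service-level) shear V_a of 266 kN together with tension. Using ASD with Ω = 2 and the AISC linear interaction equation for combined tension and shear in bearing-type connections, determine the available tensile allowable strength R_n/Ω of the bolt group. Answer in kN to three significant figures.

513 kN

A_b = π·27²/4 = 572.6 mm²; f_rv = 266 × 1000 / (3 × 572.6) = 154.9 MPa.
F'_nt = 1.3 F_nt − (Ω F_nt / F_nv) f_rv = 1.3·780 − (2·780/579)·154.9 = 596.8 MPa, capped at F_nt → F'_nt = 596.8 MPa.
R_n = F'_nt · A_b · n = 596.8 × 572.6 × 3 / 1000 = 1025 kN.
Allowable strength R_n/Ω = 1025 / 2 = 513 kN.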